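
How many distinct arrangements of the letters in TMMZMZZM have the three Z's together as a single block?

30

Treat the 3 copies of Z as a single block. The multiset to arrange is then {ZZZ, M, M, M, M, T}, 6 items in all.
That gives (6)!/(4!) = 30 arrangements.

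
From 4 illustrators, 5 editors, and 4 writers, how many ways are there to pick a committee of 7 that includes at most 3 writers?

1632

Split by how many writers are chosen (0 through 3).
Sum: C(4,0)·C(9,7) + C(4,1)·C(9,6) + C(4,2)·C(9,5) + C(4,3)·C(9,4) = 36 + 336 + 756 + 504 = 1632.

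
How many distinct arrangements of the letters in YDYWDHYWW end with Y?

Fix Y in the last position and arrange the remaining 8 letters.
Those 8 letters have D appearing twice, W appearing 3 times, and Y appearing twice, giving (8)!/(3!·2!·2!) = 1680.

1680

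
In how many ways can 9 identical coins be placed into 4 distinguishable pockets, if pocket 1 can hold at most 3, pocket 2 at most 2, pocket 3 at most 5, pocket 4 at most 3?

Without the upper bounds there are C(12,3) = 220 ways to split 9 among 4 pockets.
Subtract solutions that violate a single cap (substitute x_i' = x_i − (cap_i+1)): x_1 ≥ 4 gives C(8,3) = 56; x_2 ≥ 3 gives C(9,3) = 84; x_3 ≥ 6 gives C(6,3) = 20; x_4 ≥ 4 gives C(8,3) = 56. Together 216.
Add back pairs where two caps are both exceeded: 10 + 0 + 4 + 1 + 10 + 0 = 25.
By inclusion–exclusion the count is 220 − 216 + 25 = 29.

29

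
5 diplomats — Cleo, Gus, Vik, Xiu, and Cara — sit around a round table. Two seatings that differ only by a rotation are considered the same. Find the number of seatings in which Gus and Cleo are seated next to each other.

12

Treat {Gus, Cleo} as one unit (2 internal orders) and seat the resulting 4 units around the table: (3)! circular arrangements.
So 2 × (3)! = 2 × 6 = 12.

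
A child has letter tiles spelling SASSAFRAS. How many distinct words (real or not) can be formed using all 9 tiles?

Letter multiplicities in SASSAFRAS: A×3, F×1, R×1, S×4.
The number of distinct arrangements is 9!/(4!·3!) = 362880/144 = 2520.

2520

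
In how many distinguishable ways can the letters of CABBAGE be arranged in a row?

1260

Letter multiplicities in CABBAGE: A×2, B×2, C×1, E×1, G×1.
So there are 7! / (2!·2!) = 1260 distinguishable arrangements.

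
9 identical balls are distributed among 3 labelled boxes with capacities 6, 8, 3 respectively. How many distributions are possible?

27

Without the upper bounds there are C(11,2) = 55 ways to split 9 among 3 boxes.
Subtract solutions that violate a single cap (substitute x_i' = x_i − (cap_i+1)): x_1 ≥ 7 gives C(4,2) = 6; x_2 ≥ 9 gives C(2,2) = 1; x_3 ≥ 4 gives C(7,2) = 21. Together 28.
No two caps can be exceeded simultaneously, so the pair terms are all 0.
By inclusion–exclusion the count is 55 − 28 + 0 = 27.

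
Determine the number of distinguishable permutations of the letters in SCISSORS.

1680

Letter multiplicities in SCISSORS: C×1, I×1, O×1, R×1, S×4.
So there are 8! / (4!) = 1680 distinguishable arrangements.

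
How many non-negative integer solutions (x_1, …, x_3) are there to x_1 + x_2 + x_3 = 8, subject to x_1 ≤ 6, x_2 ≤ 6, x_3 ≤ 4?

Ignoring the caps, the number of non-negative solutions to x_1+…+x_3 = 8 is C(10,2) = 45.
Subtract solutions that violate a single cap (substitute x_i' = x_i − (cap_i+1)): x_1 ≥ 7 gives C(3,2) = 3; x_2 ≥ 7 gives C(3,2) = 3; x_3 ≥ 5 gives C(5,2) = 10. Together 16.
No two caps can be exceeded simultaneously, so the pair terms are all 0.
By inclusion–exclusion the count is 45 − 16 + 0 = 29.

29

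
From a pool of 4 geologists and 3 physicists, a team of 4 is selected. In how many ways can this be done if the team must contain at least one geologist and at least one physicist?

Total 4-person selections from all 7: C(7,4) = 35.
Subtract selections that omit an entire group: no geologists → C(3,4) = 0; no physicists → C(4,4) = 1.
Both groups omitted at once is impossible, so 35 − 1 = 34.

34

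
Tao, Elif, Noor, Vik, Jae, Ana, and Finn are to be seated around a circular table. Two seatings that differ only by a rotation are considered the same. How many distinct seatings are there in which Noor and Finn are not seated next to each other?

Without the restriction there are (6)! = 720 seatings.
Seatings with Noor beside Finn: treat them as a block with 2 internal orders, giving 2 × (5)! = 240.
Subtracting, 720 − 240 = 480.

480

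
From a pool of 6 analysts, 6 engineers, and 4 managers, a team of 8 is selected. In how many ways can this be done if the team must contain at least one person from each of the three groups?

Unrestricted: C(16,8) = 12870 ways to pick any 8 of the 16.
Subtract selections that omit an entire group: no analysts → C(10,8) = 45; no engineers → C(10,8) = 45; no managers → C(12,8) = 495.
Add back selections omitting two groups (i.e. drawn from a single group): C(6,8) + C(6,8) + C(4,8) = 0.
By inclusion–exclusion: 12870 − 585 + 0 = 12285.

12285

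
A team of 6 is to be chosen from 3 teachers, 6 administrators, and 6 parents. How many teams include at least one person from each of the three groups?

3915

Unrestricted: C(15,6) = 5005 ways to pick any 6 of the 15.
Selections missing a whole group: no teachers → C(12,6) = 924; no administrators → C(9,6) = 84; no parents → C(9,6) = 84.
Add back selections omitting two groups (i.e. drawn from a single group): C(3,6) + C(6,6) + C(6,6) = 2.
By inclusion–exclusion: 5005 − 1092 + 2 = 3915.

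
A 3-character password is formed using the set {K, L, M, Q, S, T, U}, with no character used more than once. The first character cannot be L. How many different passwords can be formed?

180

The first character has 7−1 = 6 choices (anything except L).
The remaining 2 characters are filled from the other 6 symbols without repetition: 6 × 5 = 30.
Total: 6 × 30 = 180.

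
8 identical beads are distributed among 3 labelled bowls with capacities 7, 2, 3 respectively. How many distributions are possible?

Without the upper bounds there are C(10,2) = 45 ways to split 8 among 3 bowls.
Subtract solutions that violate a single cap (substitute x_i' = x_i − (cap_i+1)): x_1 ≥ 8 gives C(2,2) = 1; x_2 ≥ 3 gives C(7,2) = 21; x_3 ≥ 4 gives C(6,2) = 15. Together 37.
Add back pairs where two caps are both exceeded: 0 + 0 + 3 = 3.
By inclusion–exclusion the count is 45 − 37 + 3 = 11.

11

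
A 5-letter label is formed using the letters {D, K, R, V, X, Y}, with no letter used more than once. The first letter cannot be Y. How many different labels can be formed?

The first letter has 6−1 = 5 choices (anything except Y).
The remaining 4 letters are filled from the other 5 symbols without repetition: 5 × 4 × 3 × 2 = 120.
Total: 5 × 120 = 600.

600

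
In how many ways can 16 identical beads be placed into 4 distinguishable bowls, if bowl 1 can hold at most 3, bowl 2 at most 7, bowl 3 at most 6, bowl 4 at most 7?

Ignoring the caps, the number of non-negative solutions to x_1+…+x_4 = 16 is C(19,3) = 969.
Subtract solutions that violate a single cap (substitute x_i' = x_i − (cap_i+1)): x_1 ≥ 4 gives C(15,3) = 455; x_2 ≥ 8 gives C(11,3) = 165; x_3 ≥ 7 gives C(12,3) = 220; x_4 ≥ 8 gives C(11,3) = 165. Together 1005.
Add back pairs where two caps are both exceeded: 35 + 56 + 35 + 4 + 1 + 4 = 135.
By inclusion–exclusion the count is 969 − 1005 + 135 = 99.

99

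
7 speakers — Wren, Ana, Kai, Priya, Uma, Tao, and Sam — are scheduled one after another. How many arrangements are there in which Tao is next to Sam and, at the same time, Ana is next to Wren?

Treat {Tao,Sam} as one block (2 orders) and {Ana,Wren} as another (2 orders).
That leaves 5 units to arrange: 2 × 2 × 5! = 4 × 120 = 480.

480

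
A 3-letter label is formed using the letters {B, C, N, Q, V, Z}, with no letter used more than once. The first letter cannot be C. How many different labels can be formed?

The first letter has 6−1 = 5 choices (anything except C).
The remaining 2 letters are filled from the other 5 symbols without repetition: 5 × 4 = 20.
Total: 5 × 20 = 100.

100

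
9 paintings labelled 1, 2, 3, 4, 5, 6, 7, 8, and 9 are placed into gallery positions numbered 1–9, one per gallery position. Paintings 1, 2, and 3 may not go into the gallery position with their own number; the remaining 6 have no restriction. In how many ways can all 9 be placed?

Let Aᵢ (for i ∈ {1, 2, 3}) be the placements that put painting i in its forbidden gallery position. Any j of these fix j positions, leaving (9−j)! ways to fill the rest, and there are C(3,j) ways to pick which j.
By inclusion–exclusion, the number of valid placements is Σ_{j=0}^{3} (−1)^j C(3,j)·(9−j)!.
Computing: 362880 − 120960 + 15120 − 720 = 256320.

256320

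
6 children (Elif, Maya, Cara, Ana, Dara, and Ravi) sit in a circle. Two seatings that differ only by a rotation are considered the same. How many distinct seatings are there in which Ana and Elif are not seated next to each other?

Without the restriction there are (5)! = 120 seatings.
Those with Ana next to Elif: fuse the pair into one unit and seat 5 units around a circle — 2·(4)! = 48.
Subtracting, 120 − 48 = 72.

72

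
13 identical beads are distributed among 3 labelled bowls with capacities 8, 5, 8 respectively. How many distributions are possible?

39

By stars and bars, unrestricted non-negative solutions to x_1+…+x_3 = 13 number C(13+2,2) = 105.
Subtract solutions that violate a single cap (substitute x_i' = x_i − (cap_i+1)): x_1 ≥ 9 gives C(6,2) = 15; x_2 ≥ 6 gives C(9,2) = 36; x_3 ≥ 9 gives C(6,2) = 15. Together 66.
No two caps can be exceeded simultaneously, so the pair terms are all 0.
By inclusion–exclusion the count is 105 − 66 + 0 = 39.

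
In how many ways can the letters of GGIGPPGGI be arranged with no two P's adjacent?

There are 9!/(5!·2!·2!) = 756 arrangements of GGIGPPGGI in total.
Arrangements with the P's together: treat PP as one letter, giving (8)!/(5!·2!) = 168.
Hence 756 − 168 = 588.

588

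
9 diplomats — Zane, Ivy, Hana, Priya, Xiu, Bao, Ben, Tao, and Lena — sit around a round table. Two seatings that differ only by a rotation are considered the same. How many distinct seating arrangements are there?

Seat Zane anywhere (absorbing the rotational symmetry), then permute the other 8: (8)! = 40320.

40320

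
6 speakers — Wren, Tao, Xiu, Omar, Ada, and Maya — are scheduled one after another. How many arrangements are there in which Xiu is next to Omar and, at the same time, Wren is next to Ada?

Treat {Xiu,Omar} as one block (2 orders) and {Wren,Ada} as another (2 orders).
That leaves 4 units to arrange: 2 × 2 × 4! = 4 × 24 = 96.

96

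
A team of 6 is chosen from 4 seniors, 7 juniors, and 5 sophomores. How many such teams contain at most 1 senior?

Split by how many seniors are chosen (0 through 1).
Sum: C(4,0)·C(12,6) + C(4,1)·C(12,5) = 924 + 3168 = 4092.

4092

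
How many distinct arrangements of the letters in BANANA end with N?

20

Fix N in the last position and arrange the remaining 5 letters.
Those 5 letters have A appearing 3 times, giving (5)!/(3!) = 20.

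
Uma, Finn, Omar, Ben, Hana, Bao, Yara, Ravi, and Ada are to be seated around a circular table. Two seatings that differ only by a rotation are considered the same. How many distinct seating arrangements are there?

Fix one person's seat to break rotational symmetry; the remaining 8 people can be arranged in (8)! = 40320 ways.

40320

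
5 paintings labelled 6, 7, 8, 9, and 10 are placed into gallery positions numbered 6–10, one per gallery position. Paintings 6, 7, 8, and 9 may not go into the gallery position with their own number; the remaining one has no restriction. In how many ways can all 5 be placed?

53

Let Aᵢ (for 6 ≤ i ≤ 9) be the placements that put painting i in its forbidden gallery position. Any j of these fix j positions, leaving (5−j)! ways to fill the rest, and there are C(4,j) ways to pick which j.
By inclusion–exclusion, the number of valid placements is Σ_{j=0}^{4} (−1)^j C(4,j)·(5−j)!.
Computing: 120 − 96 + 36 − 8 + 1 = 53.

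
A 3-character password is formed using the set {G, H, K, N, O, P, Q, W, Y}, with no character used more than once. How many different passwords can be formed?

Choose and order 3 of the 9 symbols: the first character has 9 options, the next 8, then 7.
That product is 9 × 8 × 7 = 504.

504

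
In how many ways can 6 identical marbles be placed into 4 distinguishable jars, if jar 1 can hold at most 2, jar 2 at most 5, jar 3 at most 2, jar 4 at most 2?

Without the upper bounds there are C(9,3) = 84 ways to split 6 among 4 jars.
Subtract solutions that violate a single cap (substitute x_i' = x_i − (cap_i+1)): x_1 ≥ 3 gives C(6,3) = 20; x_2 ≥ 6 gives C(3,3) = 1; x_3 ≥ 3 gives C(6,3) = 20; x_4 ≥ 3 gives C(6,3) = 20. Together 61.
Add back pairs where two caps are both exceeded: 0 + 1 + 1 + 0 + 0 + 1 = 3.
By inclusion–exclusion the count is 84 − 61 + 3 = 26.

26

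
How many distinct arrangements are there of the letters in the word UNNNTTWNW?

3780

UNNNTTWNW has 9 letters with N appearing 4 times, T appearing twice, and W appearing twice.
The number of distinct arrangements is 9!/(4!·2!·2!) = 362880/96 = 3780.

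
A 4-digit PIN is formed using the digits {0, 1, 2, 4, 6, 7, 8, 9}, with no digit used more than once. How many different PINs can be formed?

This is a permutation of 4 out of 8: P(8,4) = 8!/4!.
8 × 7 × 6 × 5 = 1680.

1680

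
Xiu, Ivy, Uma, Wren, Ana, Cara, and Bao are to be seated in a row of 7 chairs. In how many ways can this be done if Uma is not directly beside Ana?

3600

There are 7! = 5040 arrangements in all. If Uma and Ana are adjacent, merging them into one block gives 2·(6)! = 1440 arrangements.
Complementary counting: 5040 − 1440 = 3600.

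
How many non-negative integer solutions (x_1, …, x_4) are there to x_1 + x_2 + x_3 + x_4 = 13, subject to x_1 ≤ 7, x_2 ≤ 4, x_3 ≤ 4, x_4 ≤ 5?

96

By stars and bars, unrestricted non-negative solutions to x_1+…+x_4 = 13 number C(13+3,3) = 560.
Subtract solutions that violate a single cap (substitute x_i' = x_i − (cap_i+1)): x_1 ≥ 8 gives C(8,3) = 56; x_2 ≥ 5 gives C(11,3) = 165; x_3 ≥ 5 gives C(11,3) = 165; x_4 ≥ 6 gives C(10,3) = 120. Together 506.
Add back pairs where two caps are both exceeded: 1 + 1 + 0 + 20 + 10 + 10 = 42.
By inclusion–exclusion the count is 560 − 506 + 42 = 96.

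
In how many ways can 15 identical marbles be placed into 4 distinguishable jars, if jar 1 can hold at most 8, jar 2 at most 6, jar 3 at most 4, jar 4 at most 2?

45

Without the upper bounds there are C(18,3) = 816 ways to split 15 among 4 jars.
Subtract solutions that violate a single cap (substitute x_i' = x_i − (cap_i+1)): x_1 ≥ 9 gives C(9,3) = 84; x_2 ≥ 7 gives C(11,3) = 165; x_3 ≥ 5 gives C(13,3) = 286; x_4 ≥ 3 gives C(15,3) = 455. Together 990.
Add back pairs where two caps are both exceeded: 0 + 4 + 20 + 20 + 56 + 120 = 220.
Subtract triples: 0 + 0 + 0 + 1 = 1.
By inclusion–exclusion the count is 816 − 990 + 220 − 1 = 45.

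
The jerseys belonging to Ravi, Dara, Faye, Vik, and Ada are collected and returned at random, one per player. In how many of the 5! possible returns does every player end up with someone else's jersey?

44

This is the derangement count D_5: permutations of 5 items with no fixed point.
By inclusion–exclusion this is Σ_{j=0}^{5} (−1)^j C(5,j)·(5−j)!.
Computing: 120 − 120 + 60 − 20 + 5 − 1 = 44.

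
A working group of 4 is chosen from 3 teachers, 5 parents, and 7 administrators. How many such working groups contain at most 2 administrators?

Split by how many administrators are chosen (0 through 2).
Sum: C(7,0)·C(8,4) + C(7,1)·C(8,3) + C(7,2)·C(8,2) = 70 + 392 + 588 = 1050.

1050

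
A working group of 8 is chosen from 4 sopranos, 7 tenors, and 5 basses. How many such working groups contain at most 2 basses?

Split by how many basses are chosen (0 through 2).
Sum: C(5,0)·C(11,8) + C(5,1)·C(11,7) + C(5,2)·C(11,6) = 165 + 1650 + 4620 = 6435.

6435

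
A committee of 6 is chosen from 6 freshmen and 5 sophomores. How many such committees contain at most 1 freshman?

6

Split by how many freshmen are chosen (0 through 1).
Sum: C(6,0)·C(5,6) + C(6,1)·C(5,5) = 0 + 6 = 6.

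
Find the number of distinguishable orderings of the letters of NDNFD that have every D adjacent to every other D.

Treat the 2 copies of D as a single block. The multiset to arrange is then {DD, F, N, N}, 4 items in all.
That gives (4)!/(2!) = 12 arrangements.

12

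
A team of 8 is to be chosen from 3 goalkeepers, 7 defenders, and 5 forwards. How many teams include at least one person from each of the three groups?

5894

Total 8-person selections from all 15: C(15,8) = 6435.
Subtract selections that omit an entire group: no goalkeepers → C(12,8) = 495; no defenders → C(8,8) = 1; no forwards → C(10,8) = 45.
Add back selections omitting two groups (i.e. drawn from a single group): C(3,8) + C(7,8) + C(5,8) = 0.
By inclusion–exclusion: 6435 − 541 + 0 = 5894.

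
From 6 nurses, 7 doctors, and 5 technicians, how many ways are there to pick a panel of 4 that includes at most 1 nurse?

1815

Split by how many nurses are chosen (0 through 1).
Sum: C(6,0)·C(12,4) + C(6,1)·C(12,3) = 495 + 1320 = 1815.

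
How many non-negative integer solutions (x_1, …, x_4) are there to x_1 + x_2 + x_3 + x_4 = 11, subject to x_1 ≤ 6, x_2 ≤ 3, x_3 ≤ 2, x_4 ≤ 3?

19

Ignoring the caps, the number of non-negative solutions to x_1+…+x_4 = 11 is C(14,3) = 364.
Subtract solutions that violate a single cap (substitute x_i' = x_i − (cap_i+1)): x_1 ≥ 7 gives C(7,3) = 35; x_2 ≥ 4 gives C(10,3) = 120; x_3 ≥ 3 gives C(11,3) = 165; x_4 ≥ 4 gives C(10,3) = 120. Together 440.
Add back pairs where two caps are both exceeded: 1 + 4 + 1 + 35 + 20 + 35 = 96.
Subtract triples: 0 + 0 + 0 + 1 = 1.
By inclusion–exclusion the count is 364 − 440 + 96 − 1 = 19.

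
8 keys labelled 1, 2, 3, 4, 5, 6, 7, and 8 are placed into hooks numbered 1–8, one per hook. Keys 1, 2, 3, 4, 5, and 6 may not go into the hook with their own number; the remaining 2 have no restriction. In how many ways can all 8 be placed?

Let Aᵢ (for 1 ≤ i ≤ 6) be the placements that put key i in its forbidden hook. Any j of these fix j positions, leaving (8−j)! ways to fill the rest, and there are C(6,j) ways to pick which j.
By inclusion–exclusion, the number of valid placements is Σ_{j=0}^{6} (−1)^j C(6,j)·(8−j)!.
Computing: 40320 − 30240 + 10800 − 2400 + 360 − 36 + 2 = 18806.

18806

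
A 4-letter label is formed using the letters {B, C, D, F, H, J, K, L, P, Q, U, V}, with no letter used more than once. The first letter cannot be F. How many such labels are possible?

10890

The first letter has 12−1 = 11 choices (anything except F).
The remaining 3 letters are filled from the other 11 symbols without repetition: 11 × 10 × 9 = 990.
Total: 11 × 990 = 10890.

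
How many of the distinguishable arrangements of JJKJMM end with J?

With the last slot taken by J, it remains to arrange the other 5 letters (JKJMM).
Those 5 letters have J appearing twice and M appearing twice, giving (5)!/(2!·2!) = 30.

30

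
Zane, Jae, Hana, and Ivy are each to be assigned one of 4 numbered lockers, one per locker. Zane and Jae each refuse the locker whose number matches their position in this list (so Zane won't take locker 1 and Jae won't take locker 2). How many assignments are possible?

Let Aᵢ (for i ∈ {1, 2}) be the placements that put person i in their forbidden locker. Any j of these fix j positions, leaving (4−j)! ways to fill the rest, and there are C(2,j) ways to pick which j.
By inclusion–exclusion, the number of valid placements is Σ_{j=0}^{2} (−1)^j C(2,j)·(4−j)!.
Computing: 24 − 12 + 2 = 14.

14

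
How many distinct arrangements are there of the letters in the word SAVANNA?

SAVANNA has 7 letters with A appearing 3 times and N appearing twice.
The number of distinct arrangements is 7!/(3!·2!) = 5040/12 = 420.

420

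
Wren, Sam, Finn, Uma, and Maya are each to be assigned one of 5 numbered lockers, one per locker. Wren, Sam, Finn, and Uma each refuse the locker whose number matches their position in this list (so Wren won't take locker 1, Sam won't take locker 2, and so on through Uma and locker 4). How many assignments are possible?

53

Let Aᵢ (for 1 ≤ i ≤ 4) be the placements that put person i in their forbidden locker. Any j of these fix j positions, leaving (5−j)! ways to fill the rest, and there are C(4,j) ways to pick which j.
By inclusion–exclusion, the number of valid placements is Σ_{j=0}^{4} (−1)^j C(4,j)·(5−j)!.
Computing: 120 − 96 + 36 − 8 + 1 = 53.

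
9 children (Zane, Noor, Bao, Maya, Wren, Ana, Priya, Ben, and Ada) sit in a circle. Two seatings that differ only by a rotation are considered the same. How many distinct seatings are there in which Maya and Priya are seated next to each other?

10080

Treat {Maya, Priya} as one unit (2 internal orders) and seat the resulting 8 units around the table: (7)! circular arrangements.
So 2 × (7)! = 2 × 5040 = 10080.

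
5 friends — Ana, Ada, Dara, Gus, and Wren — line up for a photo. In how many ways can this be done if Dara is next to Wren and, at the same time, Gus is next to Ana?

24

Treat {Dara,Wren} as one block (2 orders) and {Gus,Ana} as another (2 orders).
That leaves 3 units to arrange: 2 × 2 × 3! = 4 × 6 = 24.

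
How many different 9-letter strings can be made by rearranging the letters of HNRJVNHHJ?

15120

Letter multiplicities in HNRJVNHHJ: H×3, J×2, N×2, R×1, V×1.
Dividing 9! = 362880 by 3!·2!·2! = 24 for the repeated letters gives 15120.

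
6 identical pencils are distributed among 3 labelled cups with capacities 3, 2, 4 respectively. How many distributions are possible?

9

Ignoring the caps, the number of non-negative solutions to x_1+…+x_3 = 6 is C(8,2) = 28.
Subtract solutions that violate a single cap (substitute x_i' = x_i − (cap_i+1)): x_1 ≥ 4 gives C(4,2) = 6; x_2 ≥ 3 gives C(5,2) = 10; x_3 ≥ 5 gives C(3,2) = 3. Together 19.
No two caps can be exceeded simultaneously, so the pair terms are all 0.
By inclusion–exclusion the count is 28 − 19 + 0 = 9.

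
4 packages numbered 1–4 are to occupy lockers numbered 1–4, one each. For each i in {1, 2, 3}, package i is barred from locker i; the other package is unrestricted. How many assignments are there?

11

Let Aᵢ (for i ∈ {1, 2, 3}) be the placements that put package i in its forbidden locker. Any j of these fix j positions, leaving (4−j)! ways to fill the rest, and there are C(3,j) ways to pick which j.
By inclusion–exclusion, the number of valid placements is Σ_{j=0}^{3} (−1)^j C(3,j)·(4−j)!.
Computing: 24 − 18 + 6 − 1 = 11.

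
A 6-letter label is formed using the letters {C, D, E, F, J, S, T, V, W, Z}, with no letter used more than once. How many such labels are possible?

This is a permutation of 6 out of 10: P(10,6) = 10!/4!.
10 × 9 × 8 × 7 × 6 × 5 = 151200.

151200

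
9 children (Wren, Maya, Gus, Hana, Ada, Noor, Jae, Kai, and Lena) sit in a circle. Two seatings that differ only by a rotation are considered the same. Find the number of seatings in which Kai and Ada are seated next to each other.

10080

Glue Kai and Ada into a block (2 internal orders). Seating 8 units around a circle gives (7)! arrangements.
So 2 × (7)! = 2 × 5040 = 10080.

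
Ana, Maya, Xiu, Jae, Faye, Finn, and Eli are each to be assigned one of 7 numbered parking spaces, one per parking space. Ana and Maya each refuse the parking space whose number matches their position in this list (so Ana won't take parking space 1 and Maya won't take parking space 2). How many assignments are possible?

Let Aᵢ (for i ∈ {1, 2}) be the placements that put person i in their forbidden parking space. Any j of these fix j positions, leaving (7−j)! ways to fill the rest, and there are C(2,j) ways to pick which j.
By inclusion–exclusion, the number of valid placements is Σ_{j=0}^{2} (−1)^j C(2,j)·(7−j)!.
Computing: 5040 − 1440 + 120 = 3720.

3720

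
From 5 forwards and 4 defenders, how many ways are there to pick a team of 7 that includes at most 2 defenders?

Split by how many defenders are chosen (0 through 2).
Sum: C(4,0)·C(5,7) + C(4,1)·C(5,6) + C(4,2)·C(5,5) = 0 + 0 + 6 = 6.

6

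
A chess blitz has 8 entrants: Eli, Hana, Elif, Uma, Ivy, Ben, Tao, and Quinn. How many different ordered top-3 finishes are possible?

336

This is an ordered selection of 3 from 8: P(8,3).
That gives 8 × 7 × 6 = 336.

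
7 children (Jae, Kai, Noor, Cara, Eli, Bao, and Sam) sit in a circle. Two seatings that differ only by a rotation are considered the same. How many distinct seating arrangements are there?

720

Around a circle, 7 distinct people have 7!/7 = (6)! = 720 rotationally distinct seatings.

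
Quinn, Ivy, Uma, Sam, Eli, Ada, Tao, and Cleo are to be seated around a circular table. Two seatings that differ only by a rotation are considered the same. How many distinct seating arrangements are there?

Seat Quinn anywhere (absorbing the rotational symmetry), then permute the other 7: (7)! = 5040.

5040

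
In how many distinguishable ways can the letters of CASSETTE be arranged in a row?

5040

Letter multiplicities in CASSETTE: A×1, C×1, E×2, S×2, T×2.
Dividing 8! = 40320 by 2!·2!·2! = 8 for the repeated letters gives 5040.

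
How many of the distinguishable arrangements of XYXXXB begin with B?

5

Fix B in the first position and arrange the remaining 5 letters.
Those 5 letters have X appearing 4 times, giving (5)!/(4!) = 5.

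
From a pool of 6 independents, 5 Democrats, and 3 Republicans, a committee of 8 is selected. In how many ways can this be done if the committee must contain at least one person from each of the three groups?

Total 8-person selections from all 14: C(14,8) = 3003.
Selections missing a whole group: no independents → C(8,8) = 1; no Democrats → C(9,8) = 9; no Republicans → C(11,8) = 165.
Add back selections omitting two groups (i.e. drawn from a single group): C(6,8) + C(5,8) + C(3,8) = 0.
By inclusion–exclusion: 3003 − 175 + 0 = 2828.

2828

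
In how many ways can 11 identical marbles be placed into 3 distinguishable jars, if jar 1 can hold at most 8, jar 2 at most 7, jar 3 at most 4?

34

By stars and bars, unrestricted non-negative solutions to x_1+…+x_3 = 11 number C(11+2,2) = 78.
Subtract solutions that violate a single cap (substitute x_i' = x_i − (cap_i+1)): x_1 ≥ 9 gives C(4,2) = 6; x_2 ≥ 8 gives C(5,2) = 10; x_3 ≥ 5 gives C(8,2) = 28. Together 44.
No two caps can be exceeded simultaneously, so the pair terms are all 0.
By inclusion–exclusion the count is 78 − 44 + 0 = 34.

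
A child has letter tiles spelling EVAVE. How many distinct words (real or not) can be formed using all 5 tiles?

Letter multiplicities in EVAVE: A×1, E×2, V×2.
So there are 5! / (2!·2!) = 30 distinguishable arrangements.

30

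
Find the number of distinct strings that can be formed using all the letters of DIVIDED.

Letter multiplicities in DIVIDED: D×3, E×1, I×2, V×1.
Dividing 7! = 5040 by 3!·2! = 12 for the repeated letters gives 420.

420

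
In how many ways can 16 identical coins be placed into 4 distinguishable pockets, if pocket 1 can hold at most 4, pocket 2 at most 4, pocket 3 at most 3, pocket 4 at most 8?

20

Without the upper bounds there are C(19,3) = 969 ways to split 16 among 4 pockets.
Subtract solutions that violate a single cap (substitute x_i' = x_i − (cap_i+1)): x_1 ≥ 5 gives C(14,3) = 364; x_2 ≥ 5 gives C(14,3) = 364; x_3 ≥ 4 gives C(15,3) = 455; x_4 ≥ 9 gives C(10,3) = 120. Together 1303.
Add back pairs where two caps are both exceeded: 84 + 120 + 10 + 120 + 10 + 20 = 364.
Subtract triples: 10 + 0 + 0 + 0 = 10.
By inclusion–exclusion the count is 969 − 1303 + 364 − 10 = 20.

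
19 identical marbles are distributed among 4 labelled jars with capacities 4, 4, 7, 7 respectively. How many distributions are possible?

Without the upper bounds there are C(22,3) = 1540 ways to split 19 among 4 jars.
Subtract solutions that violate a single cap (substitute x_i' = x_i − (cap_i+1)): x_1 ≥ 5 gives C(17,3) = 680; x_2 ≥ 5 gives C(17,3) = 680; x_3 ≥ 8 gives C(14,3) = 364; x_4 ≥ 8 gives C(14,3) = 364. Together 2088.
Add back pairs where two caps are both exceeded: 220 + 84 + 84 + 84 + 84 + 20 = 576.
Subtract triples: 4 + 4 + 0 + 0 = 8.
By inclusion–exclusion the count is 1540 − 2088 + 576 − 8 = 20.

20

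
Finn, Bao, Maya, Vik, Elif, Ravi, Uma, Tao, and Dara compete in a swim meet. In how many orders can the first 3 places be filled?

There are 9 choices for 1st place, 8 for 2nd, and 7 for 3rd.
That gives 9 × 8 × 7 = 504.

504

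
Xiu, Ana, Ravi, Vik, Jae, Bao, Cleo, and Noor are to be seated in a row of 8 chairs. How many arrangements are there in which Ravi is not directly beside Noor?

30240

There are 8! = 40320 arrangements in all. If Ravi and Noor are adjacent, merging them into one block gives 2·(7)! = 10080 arrangements.
So 40320 − 10080 = 30240 arrangements keep them apart.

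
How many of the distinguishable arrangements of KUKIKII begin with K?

With the first slot taken by K, it remains to arrange the other 6 letters (UKIKII).
Those 6 letters have I appearing 3 times and K appearing twice, giving (6)!/(3!·2!) = 60.

60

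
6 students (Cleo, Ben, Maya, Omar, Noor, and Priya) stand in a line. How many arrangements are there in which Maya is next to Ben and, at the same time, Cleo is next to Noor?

Treat {Maya,Ben} as one block (2 orders) and {Cleo,Noor} as another (2 orders).
That leaves 4 units to arrange: 2 × 2 × 4! = 4 × 24 = 96.

96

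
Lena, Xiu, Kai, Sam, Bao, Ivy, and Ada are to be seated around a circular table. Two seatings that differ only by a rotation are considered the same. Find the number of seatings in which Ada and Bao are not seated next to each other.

All circular seatings of 7 people number (6)! = 720.
Those with Ada next to Bao: fuse the pair into one unit and seat 6 units around a circle — 2·(5)! = 240.
Subtracting, 720 − 240 = 480.

480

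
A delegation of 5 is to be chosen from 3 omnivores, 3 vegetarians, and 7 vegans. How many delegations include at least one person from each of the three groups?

798

Unrestricted: C(13,5) = 1287 ways to pick any 5 of the 13.
Subtract selections that omit an entire group: no omnivores → C(10,5) = 252; no vegetarians → C(10,5) = 252; no vegans → C(6,5) = 6.
Add back selections omitting two groups (i.e. drawn from a single group): C(3,5) + C(3,5) + C(7,5) = 21.
By inclusion–exclusion: 1287 − 510 + 21 = 798.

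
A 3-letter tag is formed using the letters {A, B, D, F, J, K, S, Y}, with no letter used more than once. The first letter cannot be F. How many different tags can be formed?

294

The first letter has 8−1 = 7 choices (anything except F).
The remaining 2 letters are filled from the other 7 symbols without repetition: 7 × 6 = 42.
Total: 7 × 42 = 294.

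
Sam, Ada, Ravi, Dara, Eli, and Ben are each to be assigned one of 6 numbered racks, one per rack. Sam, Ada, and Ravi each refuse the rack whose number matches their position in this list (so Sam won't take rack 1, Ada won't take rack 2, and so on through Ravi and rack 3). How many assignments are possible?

Let Aᵢ (for i ∈ {1, 2, 3}) be the placements that put person i in their forbidden rack. Any j of these fix j positions, leaving (6−j)! ways to fill the rest, and there are C(3,j) ways to pick which j.
By inclusion–exclusion, the number of valid placements is Σ_{j=0}^{3} (−1)^j C(3,j)·(6−j)!.
Computing: 720 − 360 + 72 − 6 = 426.

426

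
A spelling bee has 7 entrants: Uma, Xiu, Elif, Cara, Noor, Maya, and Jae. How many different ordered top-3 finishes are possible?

This is an ordered selection of 3 from 7: P(7,3).
That gives 7 × 6 × 5 = 210.

210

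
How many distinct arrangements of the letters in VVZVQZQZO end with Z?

1680

With the last slot taken by Z, it remains to arrange the other 8 letters (VVVQZQZO).
Those 8 letters have Q appearing twice, V appearing 3 times, and Z appearing twice, giving (8)!/(3!·2!·2!) = 1680.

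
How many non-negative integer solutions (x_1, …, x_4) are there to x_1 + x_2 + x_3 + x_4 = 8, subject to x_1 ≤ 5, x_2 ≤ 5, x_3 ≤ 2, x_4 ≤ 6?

85

Ignoring the caps, the number of non-negative solutions to x_1+…+x_4 = 8 is C(11,3) = 165.
Subtract solutions that violate a single cap (substitute x_i' = x_i − (cap_i+1)): x_1 ≥ 6 gives C(5,3) = 10; x_2 ≥ 6 gives C(5,3) = 10; x_3 ≥ 3 gives C(8,3) = 56; x_4 ≥ 7 gives C(4,3) = 4. Together 80.
No two caps can be exceeded simultaneously, so the pair terms are all 0.
By inclusion–exclusion the count is 165 − 80 + 0 = 85.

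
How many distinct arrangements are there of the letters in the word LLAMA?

The 5 letters of LLAMA have repeats: A appearing twice and L appearing twice.
Dividing 5! = 120 by 2!·2! = 4 for the repeated letters gives 30.

30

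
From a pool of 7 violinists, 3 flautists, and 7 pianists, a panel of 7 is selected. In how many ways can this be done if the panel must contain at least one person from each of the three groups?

15778

Total 7-person selections from all 17: C(17,7) = 19448.
Selections missing a whole group: no violinists → C(10,7) = 120; no flautists → C(14,7) = 3432; no pianists → C(10,7) = 120.
Add back selections omitting two groups (i.e. drawn from a single group): C(7,7) + C(3,7) + C(7,7) = 2.
By inclusion–exclusion: 19448 − 3672 + 2 = 15778.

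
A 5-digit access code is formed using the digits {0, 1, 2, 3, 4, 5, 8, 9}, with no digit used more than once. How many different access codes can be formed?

With no repetition, fill the 5 digits in order: 8 choices, then 7, down to 4.
8 × 7 × 6 × 5 × 4 = 6720.

6720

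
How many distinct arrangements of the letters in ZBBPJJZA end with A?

630

With the last slot taken by A, it remains to arrange the other 7 letters (ZBBPJJZ).
Those 7 letters have B appearing twice, J appearing twice, and Z appearing twice, giving (7)!/(2!·2!·2!) = 630.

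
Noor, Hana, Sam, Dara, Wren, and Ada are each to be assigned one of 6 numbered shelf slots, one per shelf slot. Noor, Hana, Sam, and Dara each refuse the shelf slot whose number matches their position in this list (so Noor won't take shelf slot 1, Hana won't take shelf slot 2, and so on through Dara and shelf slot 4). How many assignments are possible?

Let Aᵢ (for 1 ≤ i ≤ 4) be the placements that put person i in their forbidden shelf slot. Any j of these fix j positions, leaving (6−j)! ways to fill the rest, and there are C(4,j) ways to pick which j.
By inclusion–exclusion, the number of valid placements is Σ_{j=0}^{4} (−1)^j C(4,j)·(6−j)!.
Computing: 720 − 480 + 144 − 24 + 2 = 362.

362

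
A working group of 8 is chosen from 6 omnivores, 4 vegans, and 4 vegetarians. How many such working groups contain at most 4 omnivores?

Split by how many omnivores are chosen (0 through 4).
Sum: C(6,0)·C(8,8) + C(6,1)·C(8,7) + C(6,2)·C(8,6) + C(6,3)·C(8,5) + C(6,4)·C(8,4) = 1 + 48 + 420 + 1120 + 1050 = 2639.

2639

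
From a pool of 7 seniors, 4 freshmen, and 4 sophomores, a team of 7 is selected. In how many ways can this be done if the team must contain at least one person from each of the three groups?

Total 7-person selections from all 15: C(15,7) = 6435.
Subtract selections that omit an entire group: no seniors → C(8,7) = 8; no freshmen → C(11,7) = 330; no sophomores → C(11,7) = 330.
Add back selections omitting two groups (i.e. drawn from a single group): C(7,7) + C(4,7) + C(4,7) = 1.
By inclusion–exclusion: 6435 − 668 + 1 = 5768.

5768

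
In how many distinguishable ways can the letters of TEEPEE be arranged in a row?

Letter multiplicities in TEEPEE: E×4, P×1, T×1.
So there are 6! / (4!) = 30 distinguishable arrangements.

30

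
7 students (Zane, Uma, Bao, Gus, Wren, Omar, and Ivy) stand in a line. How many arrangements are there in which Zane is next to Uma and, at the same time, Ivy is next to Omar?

Treat {Zane,Uma} as one block (2 orders) and {Ivy,Omar} as another (2 orders).
That leaves 5 units to arrange: 2 × 2 × 5! = 4 × 120 = 480.

480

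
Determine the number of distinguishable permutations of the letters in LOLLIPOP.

LOLLIPOP has 8 letters with L appearing 3 times, O appearing twice, and P appearing twice.
Dividing 8! = 40320 by 3!·2!·2! = 24 for the repeated letters gives 1680.

1680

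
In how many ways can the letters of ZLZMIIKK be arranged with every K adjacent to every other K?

1260

Treat the 2 copies of K as a single block. The multiset to arrange is then {KK, I, I, L, M, Z, Z}, 7 items in all.
That gives (7)!/(2!·2!) = 1260 arrangements.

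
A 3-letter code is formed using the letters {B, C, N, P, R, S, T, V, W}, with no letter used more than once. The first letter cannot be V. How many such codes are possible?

The first letter has 9−1 = 8 choices (anything except V).
The remaining 2 letters are filled from the other 8 symbols without repetition: 8 × 7 = 56.
Total: 8 × 56 = 448.

448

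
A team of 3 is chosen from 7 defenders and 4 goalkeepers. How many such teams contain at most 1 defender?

46

Split by how many defenders are chosen (0 through 1).
Sum: C(7,0)·C(4,3) + C(7,1)·C(4,2) = 4 + 42 = 46.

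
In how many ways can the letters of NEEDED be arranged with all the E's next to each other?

12

Treat the 3 copies of E as a single block. The multiset to arrange is then {EEE, D, D, N}, 4 items in all.
That gives (4)!/(2!) = 12 arrangements.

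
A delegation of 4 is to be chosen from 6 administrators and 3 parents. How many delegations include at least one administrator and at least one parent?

111

With no constraint there are C(9,4) = 126 possible selections.
Selections missing a whole group: no administrators → C(3,4) = 0; no parents → C(6,4) = 15.
Both groups omitted at once is impossible, so 126 − 15 = 111.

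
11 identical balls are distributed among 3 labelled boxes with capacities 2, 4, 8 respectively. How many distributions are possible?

By stars and bars, unrestricted non-negative solutions to x_1+…+x_3 = 11 number C(11+2,2) = 78.
Subtract solutions that violate a single cap (substitute x_i' = x_i − (cap_i+1)): x_1 ≥ 3 gives C(10,2) = 45; x_2 ≥ 5 gives C(8,2) = 28; x_3 ≥ 9 gives C(4,2) = 6. Together 79.
Add back pairs where two caps are both exceeded: 10 + 0 + 0 = 10.
By inclusion–exclusion the count is 78 − 79 + 10 = 9.

9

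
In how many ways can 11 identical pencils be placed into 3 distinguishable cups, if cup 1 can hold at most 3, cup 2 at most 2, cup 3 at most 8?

6

Ignoring the caps, the number of non-negative solutions to x_1+…+x_3 = 11 is C(13,2) = 78.
Subtract solutions that violate a single cap (substitute x_i' = x_i − (cap_i+1)): x_1 ≥ 4 gives C(9,2) = 36; x_2 ≥ 3 gives C(10,2) = 45; x_3 ≥ 9 gives C(4,2) = 6. Together 87.
Add back pairs where two caps are both exceeded: 15 + 0 + 0 = 15.
By inclusion–exclusion the count is 78 − 87 + 15 = 6.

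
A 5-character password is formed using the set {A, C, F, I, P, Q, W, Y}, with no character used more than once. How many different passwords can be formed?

6720

Choose and order 5 of the 8 symbols: the first character has 8 options, the next 7, and so on down to 4.
8 × 7 × 6 × 5 × 4 = 6720.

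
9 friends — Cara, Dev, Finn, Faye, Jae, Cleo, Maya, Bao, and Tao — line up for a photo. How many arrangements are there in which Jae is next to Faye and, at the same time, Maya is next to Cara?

Treat {Jae,Faye} as one block (2 orders) and {Maya,Cara} as another (2 orders).
That leaves 7 units to arrange: 2 × 2 × 7! = 4 × 5040 = 20160.

20160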